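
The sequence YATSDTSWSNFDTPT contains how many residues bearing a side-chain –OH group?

The –OH-bearing residues are Ser, Thr (aliphatic alcohols), and Tyr (phenol).
Matching residues: Y1, T3, S4, T6, S7, S9, T13, T15.

8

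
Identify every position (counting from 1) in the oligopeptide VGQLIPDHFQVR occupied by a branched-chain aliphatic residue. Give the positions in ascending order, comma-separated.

The BCAAs are Val, Leu, and Ile — aliphatic side chains with a branch point.
Matching residues: V1, L4, I5, V11.

1, 4, 5, 11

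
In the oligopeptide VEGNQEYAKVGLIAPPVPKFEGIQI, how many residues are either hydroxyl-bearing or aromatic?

Hydroxyl-bearing: S, T, Y. Aromatic: F, W, Y.
Hydroxyl-bearing residues here: Y7 (1).
Aromatic residues here: Y7, F20 (2).
Y is in both groups, so the 1 Y residue must not be double-counted.
Total = 1 + 2 − 1 = 2.

2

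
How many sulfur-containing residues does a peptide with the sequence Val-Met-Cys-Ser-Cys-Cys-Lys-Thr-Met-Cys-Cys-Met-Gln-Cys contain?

9

Only Cys (C) and Met (M) have a sulfur atom in the side chain.
Matching residues: Met2, Cys3, Cys5, Cys6, Met9, Cys10, Cys11, Met12, Cys14.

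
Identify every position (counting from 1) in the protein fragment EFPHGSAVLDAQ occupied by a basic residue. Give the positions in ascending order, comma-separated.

4

Lysine (K), arginine (R), and histidine (H) have basic, nitrogen-containing side chains.
Matching residues: H4.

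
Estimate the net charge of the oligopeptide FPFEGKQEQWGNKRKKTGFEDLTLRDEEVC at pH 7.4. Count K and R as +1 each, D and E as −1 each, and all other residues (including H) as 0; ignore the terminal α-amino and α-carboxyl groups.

-1

Positive (K, R): K6, K13, R14, K15, K16, R25 → +6.
Negative (D, E): E4, E8, E20, D21, D26, E27, E28 → −7.
Net charge = (+6) + (−7) = −1.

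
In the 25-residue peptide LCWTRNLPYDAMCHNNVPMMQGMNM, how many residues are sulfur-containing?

7

The sulfur-bearing residues are cysteine (–SH) and methionine (–S–CH₃).
Matching residues: C2, M12, C13, M19, M20, M23, M25.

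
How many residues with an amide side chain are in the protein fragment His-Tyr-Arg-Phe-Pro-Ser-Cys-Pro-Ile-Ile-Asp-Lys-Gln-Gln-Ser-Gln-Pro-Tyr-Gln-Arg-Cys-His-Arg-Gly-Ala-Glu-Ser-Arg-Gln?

5

Only N (asparagine) and Q (glutamine) carry a side-chain carboxamide.
Matching residues: Gln13, Gln14, Gln16, Gln19, Gln29.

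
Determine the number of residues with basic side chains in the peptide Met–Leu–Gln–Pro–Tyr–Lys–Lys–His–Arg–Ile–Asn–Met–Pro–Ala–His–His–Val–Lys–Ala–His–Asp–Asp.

The basic amino acids are Lys (K), Arg (R), and His (H).
Matching residues: Lys6, Lys7, His8, Arg9, His15, His16, Lys18, His20.

8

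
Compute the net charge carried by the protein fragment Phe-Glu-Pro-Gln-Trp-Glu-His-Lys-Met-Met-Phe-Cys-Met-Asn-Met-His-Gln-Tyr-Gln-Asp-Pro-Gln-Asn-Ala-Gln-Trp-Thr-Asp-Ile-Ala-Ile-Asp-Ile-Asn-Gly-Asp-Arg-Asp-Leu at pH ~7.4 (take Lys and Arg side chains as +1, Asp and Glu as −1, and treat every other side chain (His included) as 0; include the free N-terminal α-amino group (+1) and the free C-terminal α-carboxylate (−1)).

-5

Positive (K, R): Lys8, Arg37 → +2.
Negative (D, E): Glu2, Glu6, Asp20, Asp28, Asp32, Asp36, Asp38 → −7.
The N-terminus (+1) and C-terminus (−1) cancel.
Net charge = (+2) + (−7) = −5.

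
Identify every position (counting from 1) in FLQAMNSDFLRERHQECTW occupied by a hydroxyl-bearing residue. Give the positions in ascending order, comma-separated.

S, T, and Y are the three residues with a side-chain hydroxyl.
Matching residues: S7, T18.

7, 18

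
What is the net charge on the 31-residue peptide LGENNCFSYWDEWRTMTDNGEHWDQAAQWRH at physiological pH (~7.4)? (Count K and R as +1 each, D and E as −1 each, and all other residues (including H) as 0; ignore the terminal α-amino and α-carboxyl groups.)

-4

Positive (K, R): R14, R30 → +2.
Negative (D, E): E3, D11, E12, D18, E21, D24 → −6.
Net charge = (+2) + (−6) = −4.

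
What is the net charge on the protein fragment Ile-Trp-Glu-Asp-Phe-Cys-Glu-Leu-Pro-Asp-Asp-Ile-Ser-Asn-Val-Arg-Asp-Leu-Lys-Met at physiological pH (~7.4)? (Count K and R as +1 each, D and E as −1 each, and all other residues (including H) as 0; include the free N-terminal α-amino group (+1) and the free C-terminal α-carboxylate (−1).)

Positive (K, R): Arg16, Lys19 → +2.
Negative (D, E): Glu3, Asp4, Glu7, Asp10, Asp11, Asp17 → −6.
The N-terminus (+1) and C-terminus (−1) cancel.
Net charge = (+2) + (−6) = −4.

-4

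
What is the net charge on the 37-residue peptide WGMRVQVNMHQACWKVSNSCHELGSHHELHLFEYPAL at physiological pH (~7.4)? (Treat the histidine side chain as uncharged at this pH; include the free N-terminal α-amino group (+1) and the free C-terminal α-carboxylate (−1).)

-1

Near pH 7.4, K and R contribute +1 each, D and E contribute −1 each, and every other side chain (His included, as stated) is uncharged.
Positive (K, R): R4, K15 → +2.
Negative (D, E): E22, E28, E33 → −3.
The N-terminus (+1) and C-terminus (−1) cancel.
Net charge = (+2) + (−3) = −1.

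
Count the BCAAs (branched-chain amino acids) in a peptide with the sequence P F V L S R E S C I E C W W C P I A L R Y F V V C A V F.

8

The BCAAs are Val, Leu, and Ile — aliphatic side chains with a branch point.
Matching residues: V3, L4, I10, I17, L19, V23, V24, V27.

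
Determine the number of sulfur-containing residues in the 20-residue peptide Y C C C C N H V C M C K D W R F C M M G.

10

Cysteine (C, thiol) and methionine (M, thioether) are the two sulfur-containing amino acids.
Matching residues: C2, C3, C4, C5, C9, M10, C11, C17, M18, M19.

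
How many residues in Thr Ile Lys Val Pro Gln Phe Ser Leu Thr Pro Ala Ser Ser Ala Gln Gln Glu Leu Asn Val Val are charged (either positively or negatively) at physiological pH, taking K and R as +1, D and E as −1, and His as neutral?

Charged side chains at pH ~7.4: K, R (positive); D, E (negative).
Matching residues: Lys3, Glu18.

2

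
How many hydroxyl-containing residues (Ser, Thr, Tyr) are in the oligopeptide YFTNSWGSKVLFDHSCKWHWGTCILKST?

8

Matching residues: Y1, T3, S5, S8, S15, T22, S27, T28.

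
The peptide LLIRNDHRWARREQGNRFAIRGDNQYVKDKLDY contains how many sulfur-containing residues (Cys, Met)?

None of the 33 residues belong to this group.

0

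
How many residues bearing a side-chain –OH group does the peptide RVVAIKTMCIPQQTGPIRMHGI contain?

2

Serine (S), threonine (T), and tyrosine (Y) each carry a hydroxyl group on the side chain.
Matching residues: T7, T14.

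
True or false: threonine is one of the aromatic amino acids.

The aromatic amino acids are Phe (F, benzyl), Trp (W, indole), and Tyr (Y, phenol).
Threonine is not in this group.

False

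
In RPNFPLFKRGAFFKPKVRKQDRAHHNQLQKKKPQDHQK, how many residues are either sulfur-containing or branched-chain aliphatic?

Sulfur-containing: C, M. Branched-chain aliphatic: I, L, V.
Sulfur-containing residues here: none (0).
Branched-chain aliphatic residues here: L6, V17, L28 (3).
The two groups share no amino acid, so total = 0 + 3 = 3.

3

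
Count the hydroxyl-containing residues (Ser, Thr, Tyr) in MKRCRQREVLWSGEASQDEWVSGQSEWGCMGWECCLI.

4

Matching residues: S12, S16, S22, S25.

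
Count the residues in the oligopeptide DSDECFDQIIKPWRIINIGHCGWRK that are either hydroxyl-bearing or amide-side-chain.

Hydroxyl-bearing: S, T, Y. Amide-side-chain: N, Q.
Hydroxyl-bearing residues here: S2 (1).
Amide-side-chain residues here: Q8, N17 (2).
The two groups share no amino acid, so total = 1 + 2 = 3.

3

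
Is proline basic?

The basic amino acids are Lys (K), Arg (R), and His (H).
Proline is not in this group.

No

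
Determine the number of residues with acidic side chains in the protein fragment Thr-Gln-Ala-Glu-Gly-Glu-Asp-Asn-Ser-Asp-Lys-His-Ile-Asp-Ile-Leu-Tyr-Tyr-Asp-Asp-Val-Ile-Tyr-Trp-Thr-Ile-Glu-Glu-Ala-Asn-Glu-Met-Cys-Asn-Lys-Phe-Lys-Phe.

10

Aspartate (D) and glutamate (E) have carboxylic-acid side chains and are the acidic amino acids.
Matching residues: Glu4, Glu6, Asp7, Asp10, Asp14, Asp19, Asp20, Glu27, Glu28, Glu31.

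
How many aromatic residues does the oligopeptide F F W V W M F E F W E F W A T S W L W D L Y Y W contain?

Phenylalanine (F), tryptophan (W), and tyrosine (Y) have aromatic ring side chains.
Matching residues: F1, F2, W3, W5, F7, F9, W10, F12, W13, W17, W19, Y22, Y23, W24.

14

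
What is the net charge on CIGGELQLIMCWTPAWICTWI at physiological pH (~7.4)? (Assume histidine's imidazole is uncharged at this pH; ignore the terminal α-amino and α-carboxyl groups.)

The side chains ionized at physiological pH are Lys/Arg (+1) and Asp/Glu (−1); with His treated as neutral, nothing else contributes.
Positive (K, R): none → +0.
Negative (D, E): E5 → −1.
Net charge = (+0) + (−1) = −1.

-1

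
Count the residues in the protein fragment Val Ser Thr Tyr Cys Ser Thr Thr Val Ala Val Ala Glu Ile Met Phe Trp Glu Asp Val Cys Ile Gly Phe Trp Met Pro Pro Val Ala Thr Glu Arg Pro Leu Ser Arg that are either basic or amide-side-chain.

Basic: H, K, R. Amide-side-chain: N, Q.
Basic residues here: Arg33, Arg37 (2).
Amide-side-chain residues here: none (0).
The two groups share no amino acid, so total = 2 + 0 = 2.

2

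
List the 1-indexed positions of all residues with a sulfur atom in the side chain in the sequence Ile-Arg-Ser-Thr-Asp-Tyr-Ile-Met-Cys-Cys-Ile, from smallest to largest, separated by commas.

The sulfur-bearing residues are cysteine (–SH) and methionine (–S–CH₃).
Matching residues: Met8, Cys9, Cys10.

8, 9, 10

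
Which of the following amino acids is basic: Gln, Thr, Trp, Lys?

Lys

The basic amino acids are Lys (K), Arg (R), and His (H).
Of the listed options, only Lys belongs to this group.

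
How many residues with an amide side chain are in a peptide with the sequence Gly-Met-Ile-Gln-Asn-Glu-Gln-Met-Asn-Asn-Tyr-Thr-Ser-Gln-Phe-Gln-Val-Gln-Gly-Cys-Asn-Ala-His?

9

The amide-side-chain residues are Asn (N) and Gln (Q).
Matching residues: Gln4, Asn5, Gln7, Asn9, Asn10, Gln14, Gln16, Gln18, Asn21.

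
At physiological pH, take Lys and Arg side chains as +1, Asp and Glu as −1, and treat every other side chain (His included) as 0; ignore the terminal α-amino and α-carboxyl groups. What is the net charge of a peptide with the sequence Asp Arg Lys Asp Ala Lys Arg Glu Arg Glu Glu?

Positive (K, R): Arg2, Lys3, Lys6, Arg7, Arg9 → +5.
Negative (D, E): Asp1, Asp4, Glu8, Glu10, Glu11 → −5.
Net charge = (+5) + (−5) = 0.

0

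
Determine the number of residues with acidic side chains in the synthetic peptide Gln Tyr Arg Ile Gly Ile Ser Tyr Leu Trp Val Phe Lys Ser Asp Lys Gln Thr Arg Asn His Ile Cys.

Only D (aspartate) and E (glutamate) carry a side-chain carboxylic acid.
Matching residues: Asp15.

1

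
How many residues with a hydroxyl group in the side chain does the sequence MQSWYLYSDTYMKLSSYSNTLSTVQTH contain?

S, T, and Y are the three residues with a side-chain hydroxyl.
Matching residues: S3, Y5, Y7, S8, T10, Y11, S15, S16, Y17, S18, T20, S22, T23, T26.

14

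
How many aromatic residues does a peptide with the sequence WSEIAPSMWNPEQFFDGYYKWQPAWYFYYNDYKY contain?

14

The aromatic amino acids are Phe (F, benzyl), Trp (W, indole), and Tyr (Y, phenol).
Matching residues: W1, W9, F14, F15, Y18, Y19, W21, W25, Y26, F27, Y28, Y29, Y32, Y34.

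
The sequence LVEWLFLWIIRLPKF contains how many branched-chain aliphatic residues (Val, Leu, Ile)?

Matching residues: L1, V2, L5, L7, I9, I10, L12.

7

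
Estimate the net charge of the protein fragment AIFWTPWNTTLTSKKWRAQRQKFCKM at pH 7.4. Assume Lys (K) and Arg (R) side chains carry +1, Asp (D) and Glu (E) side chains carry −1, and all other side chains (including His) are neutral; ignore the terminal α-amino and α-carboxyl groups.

Positive (K, R): K14, K15, R17, R20, K22, K25 → +6.
Negative (D, E): none → −0.
Net charge = (+6) + (−0) = +6.

+6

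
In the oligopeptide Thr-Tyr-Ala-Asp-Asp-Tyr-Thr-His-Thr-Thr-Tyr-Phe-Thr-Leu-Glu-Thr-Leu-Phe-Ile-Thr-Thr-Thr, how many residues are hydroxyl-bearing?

The –OH-bearing residues are Ser, Thr (aliphatic alcohols), and Tyr (phenol).
Matching residues: Thr1, Tyr2, Tyr6, Thr7, Thr9, Thr10, Tyr11, Thr13, Thr16, Thr20, Thr21, Thr22.

12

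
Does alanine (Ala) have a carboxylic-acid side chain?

No

The acidic residues are Asp (D) and Glu (E), whose side chains end in a carboxylate group.
Alanine is not in this group.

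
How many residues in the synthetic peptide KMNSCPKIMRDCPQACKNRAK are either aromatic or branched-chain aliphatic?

Aromatic: F, W, Y. Branched-chain aliphatic: I, L, V.
Aromatic residues here: none (0).
Branched-chain aliphatic residues here: I8 (1).
The two groups share no amino acid, so total = 0 + 1 = 1.

1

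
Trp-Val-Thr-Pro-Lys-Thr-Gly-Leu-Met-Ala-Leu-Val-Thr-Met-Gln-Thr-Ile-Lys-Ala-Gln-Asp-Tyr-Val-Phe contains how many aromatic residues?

F, W, and Y each carry an aromatic ring on the side chain.
Matching residues: Trp1, Tyr22, Phe24.

3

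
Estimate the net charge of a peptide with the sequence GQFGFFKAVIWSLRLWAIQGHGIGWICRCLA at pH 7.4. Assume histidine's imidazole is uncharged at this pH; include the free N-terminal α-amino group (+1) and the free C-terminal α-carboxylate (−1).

The side chains ionized at physiological pH are Lys/Arg (+1) and Asp/Glu (−1); with His treated as neutral, nothing else contributes.
Positive (K, R): K7, R14, R28 → +3.
Negative (D, E): none → −0.
The N-terminus (+1) and C-terminus (−1) cancel.
Net charge = (+3) + (−0) = +3.

+3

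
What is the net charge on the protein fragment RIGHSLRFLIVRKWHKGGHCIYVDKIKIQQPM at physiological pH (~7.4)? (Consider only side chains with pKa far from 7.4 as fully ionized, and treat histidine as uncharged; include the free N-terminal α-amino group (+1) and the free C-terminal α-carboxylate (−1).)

+6

Near pH 7.4, K and R contribute +1 each, D and E contribute −1 each, and every other side chain (His included, as stated) is uncharged.
Positive (K, R): R1, R7, R12, K13, K16, K25, K27 → +7.
Negative (D, E): D24 → −1.
The N-terminus (+1) and C-terminus (−1) cancel.
Net charge = (+7) + (−1) = +6.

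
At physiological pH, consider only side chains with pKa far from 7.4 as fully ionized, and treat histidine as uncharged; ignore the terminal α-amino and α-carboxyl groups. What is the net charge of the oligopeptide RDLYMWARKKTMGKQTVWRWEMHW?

+4

The side chains ionized at physiological pH are Lys/Arg (+1) and Asp/Glu (−1); with His treated as neutral, nothing else contributes.
Positive (K, R): R1, R8, K9, K10, K14, R19 → +6.
Negative (D, E): D2, E21 → −2.
Net charge = (+6) + (−2) = +4.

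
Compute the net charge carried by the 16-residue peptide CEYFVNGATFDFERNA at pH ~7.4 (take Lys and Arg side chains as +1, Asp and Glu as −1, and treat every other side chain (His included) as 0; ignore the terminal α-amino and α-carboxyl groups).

Positive (K, R): R14 → +1.
Negative (D, E): E2, D11, E13 → −3.
Net charge = (+1) + (−3) = −2.

-2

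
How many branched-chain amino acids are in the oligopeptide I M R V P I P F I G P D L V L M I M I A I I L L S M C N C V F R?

14

Valine (V), leucine (L), and isoleucine (I) are the branched-chain amino acids.
Matching residues: I1, V4, I6, I9, L13, V14, L15, I17, I19, I21, I22, L23, L24, V30.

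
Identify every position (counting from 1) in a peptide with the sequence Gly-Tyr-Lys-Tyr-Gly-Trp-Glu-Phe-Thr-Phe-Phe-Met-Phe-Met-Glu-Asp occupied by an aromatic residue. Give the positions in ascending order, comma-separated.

Phenylalanine (F), tryptophan (W), and tyrosine (Y) have aromatic ring side chains.
Matching residues: Tyr2, Tyr4, Trp6, Phe8, Phe10, Phe11, Phe13.

2, 4, 6, 8, 10, 11, 13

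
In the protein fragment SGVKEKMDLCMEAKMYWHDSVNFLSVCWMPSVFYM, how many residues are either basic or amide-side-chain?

5

Basic: H, K, R. Amide-side-chain: N, Q.
Basic residues here: K4, K6, K14, H18 (4).
Amide-side-chain residues here: N22 (1).
The two groups share no amino acid, so total = 4 + 1 = 5.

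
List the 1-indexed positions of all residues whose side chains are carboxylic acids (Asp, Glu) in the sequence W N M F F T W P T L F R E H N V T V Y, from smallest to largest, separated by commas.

Matching residues: E13.

13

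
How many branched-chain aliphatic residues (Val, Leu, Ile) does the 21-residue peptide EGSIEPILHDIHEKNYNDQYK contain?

4

Matching residues: I4, I7, L8, I11.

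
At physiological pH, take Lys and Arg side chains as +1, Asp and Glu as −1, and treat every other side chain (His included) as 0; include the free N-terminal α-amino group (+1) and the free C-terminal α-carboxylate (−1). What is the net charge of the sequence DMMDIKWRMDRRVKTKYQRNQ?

Positive (K, R): K6, R8, R11, R12, K14, K16, R19 → +7.
Negative (D, E): D1, D4, D10 → −3.
The N-terminus (+1) and C-terminus (−1) cancel.
Net charge = (+7) + (−3) = +4.

+4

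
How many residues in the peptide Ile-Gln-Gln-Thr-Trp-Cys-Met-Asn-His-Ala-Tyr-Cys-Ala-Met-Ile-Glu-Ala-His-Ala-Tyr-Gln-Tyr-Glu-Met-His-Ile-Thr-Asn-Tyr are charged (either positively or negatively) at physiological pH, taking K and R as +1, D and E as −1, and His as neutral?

2

Charged side chains at pH ~7.4: K, R (positive); D, E (negative).
Matching residues: Glu16, Glu23.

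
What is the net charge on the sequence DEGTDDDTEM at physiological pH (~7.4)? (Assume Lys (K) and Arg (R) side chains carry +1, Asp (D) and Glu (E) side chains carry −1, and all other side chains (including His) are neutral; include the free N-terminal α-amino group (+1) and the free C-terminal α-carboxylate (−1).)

-6

Positive (K, R): none → +0.
Negative (D, E): D1, E2, D5, D6, D7, E9 → −6.
The N-terminus (+1) and C-terminus (−1) cancel.
Net charge = (+0) + (−6) = −6.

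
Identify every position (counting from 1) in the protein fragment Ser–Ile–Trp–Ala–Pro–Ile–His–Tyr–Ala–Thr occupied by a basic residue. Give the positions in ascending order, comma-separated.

7

The basic amino acids are Lys (K), Arg (R), and His (H).
Matching residues: His7.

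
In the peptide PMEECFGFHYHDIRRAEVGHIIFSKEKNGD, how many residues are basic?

7

Lysine (K), arginine (R), and histidine (H) have basic, nitrogen-containing side chains.
Matching residues: H9, H11, R14, R15, H20, K25, K27.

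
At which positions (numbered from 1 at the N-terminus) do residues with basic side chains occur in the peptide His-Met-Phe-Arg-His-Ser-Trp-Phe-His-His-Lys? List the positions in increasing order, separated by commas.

1, 4, 5, 9, 10, 11

The basic amino acids are Lys (K), Arg (R), and His (H).
Matching residues: His1, Arg4, His5, His9, His10, Lys11.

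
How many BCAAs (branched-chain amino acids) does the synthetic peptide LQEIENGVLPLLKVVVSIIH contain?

11

The BCAAs are Val, Leu, and Ile — aliphatic side chains with a branch point.
Matching residues: L1, I4, V8, L9, L11, L12, V14, V15, V16, I18, I19.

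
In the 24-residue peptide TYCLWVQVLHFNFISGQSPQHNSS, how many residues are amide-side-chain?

5

Only N (asparagine) and Q (glutamine) carry a side-chain carboxamide.
Matching residues: Q7, N12, Q17, Q20, N22.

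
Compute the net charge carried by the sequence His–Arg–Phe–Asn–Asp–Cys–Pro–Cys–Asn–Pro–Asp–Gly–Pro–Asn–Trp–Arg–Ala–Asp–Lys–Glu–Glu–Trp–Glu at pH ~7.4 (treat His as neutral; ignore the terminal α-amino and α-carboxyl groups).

Near pH 7.4, K and R contribute +1 each, D and E contribute −1 each, and every other side chain (His included, as stated) is uncharged.
Positive (K, R): Arg2, Arg16, Lys19 → +3.
Negative (D, E): Asp5, Asp11, Asp18, Glu20, Glu21, Glu23 → −6.
Net charge = (+3) + (−6) = −3.

-3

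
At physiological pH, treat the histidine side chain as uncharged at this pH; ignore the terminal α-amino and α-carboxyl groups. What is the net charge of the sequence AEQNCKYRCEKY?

Near pH 7.4, K and R contribute +1 each, D and E contribute −1 each, and every other side chain (His included, as stated) is uncharged.
Positive (K, R): K6, R8, K11 → +3.
Negative (D, E): E2, E10 → −2.
Net charge = (+3) + (−2) = +1.

+1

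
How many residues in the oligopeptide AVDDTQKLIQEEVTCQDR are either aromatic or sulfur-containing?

1

Aromatic: F, W, Y. Sulfur-containing: C, M.
Aromatic residues here: none (0).
Sulfur-containing residues here: C15 (1).
The two groups share no amino acid, so total = 0 + 1 = 1.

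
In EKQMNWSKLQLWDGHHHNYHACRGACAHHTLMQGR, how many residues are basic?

10

The basic amino acids are Lys (K), Arg (R), and His (H).
Matching residues: K2, K8, H15, H16, H17, H20, R23, H28, H29, R35.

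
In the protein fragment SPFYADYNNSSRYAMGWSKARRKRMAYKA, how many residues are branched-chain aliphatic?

V, L, and I make up the branched-chain aliphatic group.
None of the 29 residues belong to this group.

0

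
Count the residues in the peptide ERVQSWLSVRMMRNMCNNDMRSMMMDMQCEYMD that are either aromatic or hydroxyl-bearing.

5

Aromatic: F, W, Y. Hydroxyl-bearing: S, T, Y.
Aromatic residues here: W6, Y31 (2).
Hydroxyl-bearing residues here: S5, S8, S22, Y31 (4).
Y is in both groups, so the 1 Y residue must not be double-counted.
Total = 2 + 4 − 1 = 5.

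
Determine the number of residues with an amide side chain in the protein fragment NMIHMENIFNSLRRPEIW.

3

The amide-side-chain residues are Asn (N) and Gln (Q).
Matching residues: N1, N7, N10.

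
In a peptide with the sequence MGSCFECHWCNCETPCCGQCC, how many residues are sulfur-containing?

The sulfur-bearing residues are cysteine (–SH) and methionine (–S–CH₃).
Matching residues: M1, C4, C7, C10, C12, C16, C17, C20, C21.

9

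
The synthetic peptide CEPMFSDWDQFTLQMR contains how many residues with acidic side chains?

3

Aspartate (D) and glutamate (E) have carboxylic-acid side chains and are the acidic amino acids.
Matching residues: E2, D7, D9.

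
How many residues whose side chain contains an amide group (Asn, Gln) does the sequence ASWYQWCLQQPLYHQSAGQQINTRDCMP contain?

7

Matching residues: Q5, Q9, Q10, Q15, Q19, Q20, N22.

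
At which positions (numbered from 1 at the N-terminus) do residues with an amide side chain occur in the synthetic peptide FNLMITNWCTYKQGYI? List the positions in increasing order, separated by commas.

Asparagine (N) and glutamine (Q) have uncharged amide side chains.
Matching residues: N2, N7, Q13.

2, 7, 13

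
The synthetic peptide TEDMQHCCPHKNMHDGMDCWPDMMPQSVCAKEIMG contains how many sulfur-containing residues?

Cysteine (C, thiol) and methionine (M, thioether) are the two sulfur-containing amino acids.
Matching residues: M4, C7, C8, M13, M17, C19, M23, M24, C29, M34.

10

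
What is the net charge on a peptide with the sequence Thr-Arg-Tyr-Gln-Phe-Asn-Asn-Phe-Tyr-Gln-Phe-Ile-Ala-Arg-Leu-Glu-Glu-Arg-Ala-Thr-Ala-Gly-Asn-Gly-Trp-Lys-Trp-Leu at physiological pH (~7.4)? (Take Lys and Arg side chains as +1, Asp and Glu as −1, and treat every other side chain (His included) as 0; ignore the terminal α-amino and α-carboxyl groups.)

Positive (K, R): Arg2, Arg14, Arg18, Lys26 → +4.
Negative (D, E): Glu16, Glu17 → −2.
Net charge = (+4) + (−2) = +2.

+2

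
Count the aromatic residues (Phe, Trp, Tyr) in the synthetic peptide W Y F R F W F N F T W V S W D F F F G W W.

14

Matching residues: W1, Y2, F3, F5, W6, F7, F9, W11, W14, F16, F17, F18, W20, W21.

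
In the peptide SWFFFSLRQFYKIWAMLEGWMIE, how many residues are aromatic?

8

Phenylalanine (F), tryptophan (W), and tyrosine (Y) have aromatic ring side chains.
Matching residues: W2, F3, F4, F5, F10, Y11, W14, W20.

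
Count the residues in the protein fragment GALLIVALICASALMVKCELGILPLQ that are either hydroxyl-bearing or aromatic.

1

Hydroxyl-bearing: S, T, Y. Aromatic: F, W, Y.
Hydroxyl-bearing residues here: S12 (1).
Aromatic residues here: none (0).
(Y belongs to both groups, but none appear in this sequence.) Total = 1 + 0 = 1.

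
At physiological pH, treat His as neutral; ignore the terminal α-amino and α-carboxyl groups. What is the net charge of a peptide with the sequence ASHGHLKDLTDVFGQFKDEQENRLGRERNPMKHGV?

At pH ~7.4 the Lys and Arg side chains are protonated (+1), the Asp and Glu side chains are deprotonated (−1), and with His taken as neutral all other side chains carry no charge.
Positive (K, R): K7, K17, R23, R26, R28, K32 → +6.
Negative (D, E): D8, D11, D18, E19, E21, E27 → −6.
Net charge = (+6) + (−6) = 0.

0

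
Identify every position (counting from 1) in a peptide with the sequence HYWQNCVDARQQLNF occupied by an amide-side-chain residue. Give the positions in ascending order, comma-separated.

4, 5, 11, 12, 14

The amide-side-chain residues are Asn (N) and Gln (Q).
Matching residues: Q4, N5, Q11, Q12, N14.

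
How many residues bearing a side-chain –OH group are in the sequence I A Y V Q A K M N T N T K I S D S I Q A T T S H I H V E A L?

8

S, T, and Y are the three residues with a side-chain hydroxyl.
Matching residues: Y3, T10, T12, S15, S17, T21, T22, S23.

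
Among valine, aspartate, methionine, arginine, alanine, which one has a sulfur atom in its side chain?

The sulfur-bearing residues are cysteine (–SH) and methionine (–S–CH₃).
Of the listed options, only methionine belongs to this group.

methionine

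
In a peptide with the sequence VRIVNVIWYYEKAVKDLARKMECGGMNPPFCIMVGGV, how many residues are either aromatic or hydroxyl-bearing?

4

Aromatic: F, W, Y. Hydroxyl-bearing: S, T, Y.
Aromatic residues here: W8, Y9, Y10, F30 (4).
Hydroxyl-bearing residues here: Y9, Y10 (2).
Y is in both groups, so the 2 Y residues must not be double-counted.
Total = 4 + 2 − 2 = 4.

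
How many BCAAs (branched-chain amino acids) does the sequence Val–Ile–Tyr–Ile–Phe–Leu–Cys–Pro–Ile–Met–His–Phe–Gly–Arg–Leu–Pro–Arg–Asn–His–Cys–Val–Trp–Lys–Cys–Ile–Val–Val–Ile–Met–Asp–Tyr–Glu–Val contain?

The BCAAs are Val, Leu, and Ile — aliphatic side chains with a branch point.
Matching residues: Val1, Ile2, Ile4, Leu6, Ile9, Leu15, Val21, Ile25, Val26, Val27, Ile28, Val33.

12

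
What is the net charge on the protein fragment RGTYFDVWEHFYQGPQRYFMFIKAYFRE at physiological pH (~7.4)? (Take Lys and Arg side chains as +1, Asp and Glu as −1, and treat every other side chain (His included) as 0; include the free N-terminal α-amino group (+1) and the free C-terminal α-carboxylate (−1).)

Positive (K, R): R1, R17, K23, R27 → +4.
Negative (D, E): D6, E9, E28 → −3.
The N-terminus (+1) and C-terminus (−1) cancel.
Net charge = (+4) + (−3) = +1.

+1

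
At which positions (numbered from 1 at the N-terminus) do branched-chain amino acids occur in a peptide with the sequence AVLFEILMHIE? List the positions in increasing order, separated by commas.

The BCAAs are Val, Leu, and Ile — aliphatic side chains with a branch point.
Matching residues: V2, L3, I6, L7, I10.

2, 3, 6, 7, 10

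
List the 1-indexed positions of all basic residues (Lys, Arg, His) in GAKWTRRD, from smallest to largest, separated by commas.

3, 6, 7

Matching residues: K3, R6, R7.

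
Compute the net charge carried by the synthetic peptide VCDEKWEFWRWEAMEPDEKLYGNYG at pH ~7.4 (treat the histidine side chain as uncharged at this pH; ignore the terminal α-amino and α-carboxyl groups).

-4

Near pH 7.4, K and R contribute +1 each, D and E contribute −1 each, and every other side chain (His included, as stated) is uncharged.
Positive (K, R): K5, R10, K19 → +3.
Negative (D, E): D3, E4, E7, E12, E15, D17, E18 → −7.
Net charge = (+3) + (−7) = −4.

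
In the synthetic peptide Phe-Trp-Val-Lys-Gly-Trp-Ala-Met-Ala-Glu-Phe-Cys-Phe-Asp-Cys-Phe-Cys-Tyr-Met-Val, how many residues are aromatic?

Phenylalanine (F), tryptophan (W), and tyrosine (Y) have aromatic ring side chains.
Matching residues: Phe1, Trp2, Trp6, Phe11, Phe13, Phe16, Tyr18.

7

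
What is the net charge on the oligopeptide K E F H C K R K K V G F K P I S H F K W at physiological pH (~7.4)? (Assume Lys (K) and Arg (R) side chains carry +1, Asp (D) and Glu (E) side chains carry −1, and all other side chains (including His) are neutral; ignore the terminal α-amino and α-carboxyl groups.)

+6

Positive (K, R): K1, K6, R7, K8, K9, K13, K19 → +7.
Negative (D, E): E2 → −1.
Net charge = (+7) + (−1) = +6.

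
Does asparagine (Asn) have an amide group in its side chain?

Yes

Only N (asparagine) and Q (glutamine) carry a side-chain carboxamide.
Asparagine is in this group.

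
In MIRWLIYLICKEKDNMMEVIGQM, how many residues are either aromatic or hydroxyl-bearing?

2

Aromatic: F, W, Y. Hydroxyl-bearing: S, T, Y.
Aromatic residues here: W4, Y7 (2).
Hydroxyl-bearing residues here: Y7 (1).
Y is in both groups, so the 1 Y residue must not be double-counted.
Total = 2 + 1 − 1 = 2.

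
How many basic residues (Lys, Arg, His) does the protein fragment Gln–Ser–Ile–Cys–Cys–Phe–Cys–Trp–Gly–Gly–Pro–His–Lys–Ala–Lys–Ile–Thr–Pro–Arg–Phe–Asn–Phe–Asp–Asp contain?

Matching residues: His12, Lys13, Lys15, Arg19.

4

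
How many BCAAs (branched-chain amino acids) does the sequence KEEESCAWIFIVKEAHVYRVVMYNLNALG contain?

8

The BCAAs are Val, Leu, and Ile — aliphatic side chains with a branch point.
Matching residues: I9, I11, V12, V17, V20, V21, L25, L28.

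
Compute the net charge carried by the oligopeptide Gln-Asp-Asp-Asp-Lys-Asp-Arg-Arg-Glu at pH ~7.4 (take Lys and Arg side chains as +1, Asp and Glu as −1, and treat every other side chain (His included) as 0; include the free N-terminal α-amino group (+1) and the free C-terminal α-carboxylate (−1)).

-2

Positive (K, R): Lys5, Arg7, Arg8 → +3.
Negative (D, E): Asp2, Asp3, Asp4, Asp6, Glu9 → −5.
The N-terminus (+1) and C-terminus (−1) cancel.
Net charge = (+3) + (−5) = −2.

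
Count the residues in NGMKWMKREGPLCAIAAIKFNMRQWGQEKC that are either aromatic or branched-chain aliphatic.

Aromatic: F, W, Y. Branched-chain aliphatic: I, L, V.
Aromatic residues here: W5, F20, W25 (3).
Branched-chain aliphatic residues here: L12, I15, I18 (3).
The two groups share no amino acid, so total = 3 + 3 = 6.

6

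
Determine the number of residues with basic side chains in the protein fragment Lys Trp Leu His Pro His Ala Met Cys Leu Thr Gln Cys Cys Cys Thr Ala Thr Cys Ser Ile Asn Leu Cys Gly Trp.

3

The basic amino acids are Lys (K), Arg (R), and His (H).
Matching residues: Lys1, His4, His6.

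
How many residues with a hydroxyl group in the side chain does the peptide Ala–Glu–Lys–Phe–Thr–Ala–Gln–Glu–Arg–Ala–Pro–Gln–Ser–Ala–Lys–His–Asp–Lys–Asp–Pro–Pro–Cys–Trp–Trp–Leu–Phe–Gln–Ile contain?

2

The –OH-bearing residues are Ser, Thr (aliphatic alcohols), and Tyr (phenol).
Matching residues: Thr5, Ser13.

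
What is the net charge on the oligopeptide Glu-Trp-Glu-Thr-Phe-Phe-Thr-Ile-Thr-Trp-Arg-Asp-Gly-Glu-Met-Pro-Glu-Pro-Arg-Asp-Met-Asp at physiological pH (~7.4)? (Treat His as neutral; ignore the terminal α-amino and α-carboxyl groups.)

-5

At pH ~7.4 the Lys and Arg side chains are protonated (+1), the Asp and Glu side chains are deprotonated (−1), and with His taken as neutral all other side chains carry no charge.
Positive (K, R): Arg11, Arg19 → +2.
Negative (D, E): Glu1, Glu3, Asp12, Glu14, Glu17, Asp20, Asp22 → −7.
Net charge = (+2) + (−7) = −5.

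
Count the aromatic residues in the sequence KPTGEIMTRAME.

Phenylalanine (F), tryptophan (W), and tyrosine (Y) have aromatic ring side chains.
None of the 12 residues belong to this group.

0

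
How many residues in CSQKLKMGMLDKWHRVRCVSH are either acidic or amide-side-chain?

2

Acidic: D, E. Amide-side-chain: N, Q.
Acidic residues here: D11 (1).
Amide-side-chain residues here: Q3 (1).
The two groups share no amino acid, so total = 1 + 1 = 2.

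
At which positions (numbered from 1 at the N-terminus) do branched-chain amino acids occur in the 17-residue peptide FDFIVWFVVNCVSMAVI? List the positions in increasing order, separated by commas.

The BCAAs are Val, Leu, and Ile — aliphatic side chains with a branch point.
Matching residues: I4, V5, V8, V9, V12, V16, I17.

4, 5, 8, 9, 12, 16, 17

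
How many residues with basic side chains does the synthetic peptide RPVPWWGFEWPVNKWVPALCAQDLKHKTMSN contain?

5

K, R, and H are the three residues with basic side chains (ε-amine, guanidinium, and imidazole respectively).
Matching residues: R1, K14, K25, H26, K27.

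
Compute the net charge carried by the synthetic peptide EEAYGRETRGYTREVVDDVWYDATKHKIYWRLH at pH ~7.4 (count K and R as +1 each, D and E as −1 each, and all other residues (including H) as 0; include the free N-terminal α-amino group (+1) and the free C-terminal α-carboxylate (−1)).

-1

Positive (K, R): R6, R9, R13, K25, K27, R31 → +6.
Negative (D, E): E1, E2, E7, E14, D17, D18, D22 → −7.
The N-terminus (+1) and C-terminus (−1) cancel.
Net charge = (+6) + (−7) = −1.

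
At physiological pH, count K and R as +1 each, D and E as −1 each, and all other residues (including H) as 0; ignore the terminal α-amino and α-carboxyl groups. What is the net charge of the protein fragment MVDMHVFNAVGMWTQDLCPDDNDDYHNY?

Positive (K, R): none → +0.
Negative (D, E): D3, D16, D20, D21, D23, D24 → −6.
Net charge = (+0) + (−6) = −6.

-6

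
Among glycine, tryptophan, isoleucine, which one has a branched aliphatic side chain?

isoleucine

Valine (V), leucine (L), and isoleucine (I) are the branched-chain amino acids.
Of the listed options, only isoleucine belongs to this group.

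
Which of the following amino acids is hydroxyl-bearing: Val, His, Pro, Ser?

Ser

The –OH-bearing residues are Ser, Thr (aliphatic alcohols), and Tyr (phenol).
Of the listed options, only Ser belongs to this group.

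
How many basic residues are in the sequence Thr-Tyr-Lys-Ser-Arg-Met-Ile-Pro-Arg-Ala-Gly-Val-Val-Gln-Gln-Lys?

The basic amino acids are Lys (K), Arg (R), and His (H).
Matching residues: Lys3, Arg5, Arg9, Lys16.

4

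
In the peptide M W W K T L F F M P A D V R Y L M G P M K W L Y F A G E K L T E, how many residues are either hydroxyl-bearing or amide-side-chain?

Hydroxyl-bearing: S, T, Y. Amide-side-chain: N, Q.
Hydroxyl-bearing residues here: T5, Y15, Y24, T31 (4).
Amide-side-chain residues here: none (0).
The two groups share no amino acid, so total = 4 + 0 = 4.

4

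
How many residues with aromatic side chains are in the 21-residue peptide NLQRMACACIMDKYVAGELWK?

Phenylalanine (F), tryptophan (W), and tyrosine (Y) have aromatic ring side chains.
Matching residues: Y14, W20.

2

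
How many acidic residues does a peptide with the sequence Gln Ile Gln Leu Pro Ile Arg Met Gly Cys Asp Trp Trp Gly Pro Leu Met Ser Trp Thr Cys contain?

1

Only D (aspartate) and E (glutamate) carry a side-chain carboxylic acid.
Matching residues: Asp11.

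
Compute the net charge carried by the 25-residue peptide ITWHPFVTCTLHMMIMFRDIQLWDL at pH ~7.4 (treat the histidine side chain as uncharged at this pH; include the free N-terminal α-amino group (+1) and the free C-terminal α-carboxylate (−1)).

-1

At pH ~7.4 the Lys and Arg side chains are protonated (+1), the Asp and Glu side chains are deprotonated (−1), and with His taken as neutral all other side chains carry no charge.
Positive (K, R): R18 → +1.
Negative (D, E): D19, D24 → −2.
The N-terminus (+1) and C-terminus (−1) cancel.
Net charge = (+1) + (−2) = −1.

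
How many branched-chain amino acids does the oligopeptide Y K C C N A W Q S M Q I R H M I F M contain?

The BCAAs are Val, Leu, and Ile — aliphatic side chains with a branch point.
Matching residues: I12, I16.

2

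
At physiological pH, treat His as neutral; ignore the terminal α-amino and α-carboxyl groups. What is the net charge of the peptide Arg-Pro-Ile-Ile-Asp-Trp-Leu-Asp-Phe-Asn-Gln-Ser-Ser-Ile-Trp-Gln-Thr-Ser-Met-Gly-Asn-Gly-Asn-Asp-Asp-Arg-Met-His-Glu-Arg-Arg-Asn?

-1

At pH ~7.4 the Lys and Arg side chains are protonated (+1), the Asp and Glu side chains are deprotonated (−1), and with His taken as neutral all other side chains carry no charge.
Positive (K, R): Arg1, Arg26, Arg30, Arg31 → +4.
Negative (D, E): Asp5, Asp8, Asp24, Asp25, Glu29 → −5.
Net charge = (+4) + (−5) = −1.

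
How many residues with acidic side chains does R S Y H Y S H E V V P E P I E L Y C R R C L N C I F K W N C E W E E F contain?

Aspartate (D) and glutamate (E) have carboxylic-acid side chains and are the acidic amino acids.
Matching residues: E8, E12, E15, E31, E33, E34.

6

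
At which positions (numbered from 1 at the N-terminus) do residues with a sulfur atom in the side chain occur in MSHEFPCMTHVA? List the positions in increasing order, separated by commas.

1, 7, 8

Cysteine (C, thiol) and methionine (M, thioether) are the two sulfur-containing amino acids.
Matching residues: M1, C7, M8.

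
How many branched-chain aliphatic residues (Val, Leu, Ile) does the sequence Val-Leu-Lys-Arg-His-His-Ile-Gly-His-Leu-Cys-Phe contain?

Matching residues: Val1, Leu2, Ile7, Leu10.

4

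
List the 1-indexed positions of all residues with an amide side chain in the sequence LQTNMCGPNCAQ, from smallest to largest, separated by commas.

Asparagine (N) and glutamine (Q) have uncharged amide side chains.
Matching residues: Q2, N4, N9, Q12.

2, 4, 9, 12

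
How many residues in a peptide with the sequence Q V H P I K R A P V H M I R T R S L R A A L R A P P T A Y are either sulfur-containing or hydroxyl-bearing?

Sulfur-containing: C, M. Hydroxyl-bearing: S, T, Y.
Sulfur-containing residues here: M12 (1).
Hydroxyl-bearing residues here: T15, S17, T27, Y29 (4).
The two groups share no amino acid, so total = 1 + 4 = 5.

5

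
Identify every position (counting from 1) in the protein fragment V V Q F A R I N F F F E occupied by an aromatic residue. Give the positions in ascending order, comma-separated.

4, 9, 10, 11

F, W, and Y each carry an aromatic ring on the side chain.
Matching residues: F4, F9, F10, F11.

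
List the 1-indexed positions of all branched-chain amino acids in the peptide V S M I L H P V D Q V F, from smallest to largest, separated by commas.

The BCAAs are Val, Leu, and Ile — aliphatic side chains with a branch point.
Matching residues: V1, I4, L5, V8, V11.

1, 4, 5, 8, 11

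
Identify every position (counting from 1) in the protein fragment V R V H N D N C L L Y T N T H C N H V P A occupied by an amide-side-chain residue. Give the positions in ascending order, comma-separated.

Only N (asparagine) and Q (glutamine) carry a side-chain carboxamide.
Matching residues: N5, N7, N13, N17.

5, 7, 13, 17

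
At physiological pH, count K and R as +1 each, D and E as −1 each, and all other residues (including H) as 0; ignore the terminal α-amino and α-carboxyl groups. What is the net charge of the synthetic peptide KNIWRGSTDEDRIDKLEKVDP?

-1

Positive (K, R): K1, R5, R12, K15, K18 → +5.
Negative (D, E): D9, E10, D11, D14, E17, D20 → −6.
Net charge = (+5) + (−6) = −1.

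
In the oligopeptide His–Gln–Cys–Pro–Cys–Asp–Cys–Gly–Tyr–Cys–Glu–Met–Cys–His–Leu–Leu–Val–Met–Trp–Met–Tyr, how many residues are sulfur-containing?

8

The sulfur-bearing residues are cysteine (–SH) and methionine (–S–CH₃).
Matching residues: Cys3, Cys5, Cys7, Cys10, Met12, Cys13, Met18, Met20.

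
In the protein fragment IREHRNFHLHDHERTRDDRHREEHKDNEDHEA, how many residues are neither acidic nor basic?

Acidic: D, E. Basic: K, R, H. All other residues are neither.
Matching residues: I1, N6, F7, L9, T15, N27, A32.

7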